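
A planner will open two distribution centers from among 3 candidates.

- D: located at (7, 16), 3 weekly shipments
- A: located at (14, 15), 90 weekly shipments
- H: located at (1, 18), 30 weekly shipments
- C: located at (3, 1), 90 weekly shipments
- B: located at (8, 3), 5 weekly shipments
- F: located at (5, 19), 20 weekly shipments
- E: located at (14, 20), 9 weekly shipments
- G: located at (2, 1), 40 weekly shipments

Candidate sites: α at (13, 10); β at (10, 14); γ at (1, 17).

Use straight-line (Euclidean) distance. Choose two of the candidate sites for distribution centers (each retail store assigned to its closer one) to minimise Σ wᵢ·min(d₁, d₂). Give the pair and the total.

{α, γ}, total 2509.4

Evaluate every pair (each demand assigned to the nearer of the two):
  {α, γ}: total = 2509.4
  {β, γ}: total = 2561.5
  {α, β}: total = 2706.0
Best pair: {α, γ} with total 2509.4.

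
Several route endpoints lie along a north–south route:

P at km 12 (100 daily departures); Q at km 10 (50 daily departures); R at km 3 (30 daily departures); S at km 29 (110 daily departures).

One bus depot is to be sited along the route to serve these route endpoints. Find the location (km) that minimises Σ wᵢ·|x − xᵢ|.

x = 12

For a sum of weighted absolute distances on a line, the optimum is the weighted median (not the mean). Total weight W = 290; half-weight = 145.
Sort by position and accumulate weight:
  km 3 (R, w=30) → cum 30
  km 10 (Q, w=50) → cum 80
  km 12 (P, w=100) → cum 180  ≥ 145 → median here
  km 29 (S, w=110) → cum 290
Optimal location: km 12.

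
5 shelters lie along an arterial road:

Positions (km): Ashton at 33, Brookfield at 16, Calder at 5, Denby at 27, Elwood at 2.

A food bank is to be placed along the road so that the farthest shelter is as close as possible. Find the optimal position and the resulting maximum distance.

The 1-center on a line is the midpoint of the two extreme points: leftmost at 2, rightmost at 33.
Optimal location = (2 + 33)/2 = 17.5; maximum distance = (33 − 2)/2 = 15.5.

location 17.5, max distance 15.5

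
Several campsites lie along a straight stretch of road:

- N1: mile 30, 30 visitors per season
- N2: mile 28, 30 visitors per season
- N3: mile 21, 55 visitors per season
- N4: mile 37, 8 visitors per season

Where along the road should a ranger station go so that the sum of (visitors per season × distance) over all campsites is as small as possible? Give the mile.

x = 28

For a sum of weighted absolute distances on a line, the optimum is the weighted median (not the mean). Total weight W = 123; half-weight = 61.5.
Sort by position and accumulate weight:
  mile 21 (N3, w=55) → cum 55
  mile 28 (N2, w=30) → cum 85  ≥ 61.5 → median here
  mile 30 (N1, w=30) → cum 115
  mile 37 (N4, w=8) → cum 123
Optimal location: mile 28.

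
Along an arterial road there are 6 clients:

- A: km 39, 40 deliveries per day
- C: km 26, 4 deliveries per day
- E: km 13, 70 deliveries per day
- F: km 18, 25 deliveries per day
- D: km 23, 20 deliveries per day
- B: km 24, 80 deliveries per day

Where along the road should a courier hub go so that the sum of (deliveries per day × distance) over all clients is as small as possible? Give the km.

x = 24

For a sum of weighted absolute distances on a line, the optimum is the weighted median (not the mean). Total weight W = 239; half-weight = 119.5.
Sort by position and accumulate weight:
  km 13 (E, w=70) → cum 70
  km 18 (F, w=25) → cum 95
  km 23 (D, w=20) → cum 115
  km 24 (B, w=80) → cum 195  ≥ 119.5 → median here
  km 26 (C, w=4) → cum 199
  km 39 (A, w=40) → cum 239
Optimal location: km 24.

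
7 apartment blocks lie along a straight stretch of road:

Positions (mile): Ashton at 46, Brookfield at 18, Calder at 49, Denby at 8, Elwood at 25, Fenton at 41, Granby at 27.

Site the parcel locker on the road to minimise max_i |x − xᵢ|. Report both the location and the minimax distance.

location 28.5, max distance 20.5

The 1-center on a line is the midpoint of the two extreme points: leftmost at 8, rightmost at 49.
Optimal location = (8 + 49)/2 = 28.5; maximum distance = (49 − 8)/2 = 20.5.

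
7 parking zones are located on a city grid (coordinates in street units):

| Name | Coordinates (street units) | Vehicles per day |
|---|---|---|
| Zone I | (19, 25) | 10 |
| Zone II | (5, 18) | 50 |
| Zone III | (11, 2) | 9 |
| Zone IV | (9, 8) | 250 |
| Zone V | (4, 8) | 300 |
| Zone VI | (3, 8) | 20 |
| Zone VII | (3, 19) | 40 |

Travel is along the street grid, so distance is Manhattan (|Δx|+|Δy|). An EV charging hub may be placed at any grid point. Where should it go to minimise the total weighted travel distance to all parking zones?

(4, 8)

Manhattan distance separates: Σwᵢ(|x−xᵢ|+|y−yᵢ|) = Σwᵢ|x−xᵢ| + Σwᵢ|y−yᵢ|, so x and y are optimised independently as 1-D weighted medians.
Total weight W = 679; half = 339.5.
x-coordinate, sorted with cumulative weight:
  x=3 (Zone VI, w=20) cum 20
  x=3 (Zone VII, w=40) cum 60
  x=4 (Zone V, w=300) cum 360  ← median
  x=5 (Zone II, w=50) cum 410
  x=9 (Zone IV, w=250) cum 660
  x=11 (Zone III, w=9) cum 669
  x=19 (Zone I, w=10) cum 679
⇒ x* = 4
y-coordinate, sorted with cumulative weight:
  y=2 (Zone III, w=9) cum 9
  y=8 (Zone IV, w=250) cum 259
  y=8 (Zone V, w=300) cum 559  ← median
  y=8 (Zone VI, w=20) cum 579
  y=18 (Zone II, w=50) cum 629
  y=19 (Zone VII, w=40) cum 669
  y=25 (Zone I, w=10) cum 679
⇒ y* = 8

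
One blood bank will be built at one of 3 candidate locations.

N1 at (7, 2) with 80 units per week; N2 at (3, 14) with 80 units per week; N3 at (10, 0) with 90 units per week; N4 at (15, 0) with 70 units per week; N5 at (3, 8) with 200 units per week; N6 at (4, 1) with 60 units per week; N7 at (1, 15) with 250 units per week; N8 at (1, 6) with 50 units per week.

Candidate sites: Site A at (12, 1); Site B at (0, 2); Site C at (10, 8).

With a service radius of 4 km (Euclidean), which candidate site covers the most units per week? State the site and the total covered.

Site A, covering 160

Coverage radius r = 4 km; a point is covered iff (Δx)²+(Δy)² ≤ 4² = 16.
  Site A (12, 1): covers {N3, N4} → 160
  Site B (0, 2): covers {none} → 0
  Site C (10, 8): covers {none} → 0
Maximum coverage at Site A: 160 units per week.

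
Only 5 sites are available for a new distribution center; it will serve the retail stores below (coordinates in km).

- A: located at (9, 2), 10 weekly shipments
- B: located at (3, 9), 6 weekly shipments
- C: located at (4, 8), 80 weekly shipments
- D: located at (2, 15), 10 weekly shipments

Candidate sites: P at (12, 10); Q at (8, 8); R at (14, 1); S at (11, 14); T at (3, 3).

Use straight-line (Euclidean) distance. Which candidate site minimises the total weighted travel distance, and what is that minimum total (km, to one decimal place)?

Total weighted distance at each candidate:
  P (12, 10): total = 911.3
  Q (8, 8): total = 503.6
  R (14, 1): total = 1293.5
  S (11, 14): total = 1006.4
  T (3, 3): total = 625.2
Minimum is at Q with total 503.6 km.

Q, total 503.6 km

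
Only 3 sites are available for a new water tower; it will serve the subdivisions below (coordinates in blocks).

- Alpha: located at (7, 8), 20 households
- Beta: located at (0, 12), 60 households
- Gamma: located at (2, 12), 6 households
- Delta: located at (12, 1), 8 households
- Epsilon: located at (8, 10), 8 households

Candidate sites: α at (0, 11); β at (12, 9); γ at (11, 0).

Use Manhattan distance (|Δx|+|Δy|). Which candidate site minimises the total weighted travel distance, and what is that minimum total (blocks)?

Total weighted distance at each candidate:
  α (0, 11): total = 526
  β (12, 9): total = 1202
  γ (11, 0): total = 1866
Minimum is at α with total 526 blocks.

α, total 526 blocks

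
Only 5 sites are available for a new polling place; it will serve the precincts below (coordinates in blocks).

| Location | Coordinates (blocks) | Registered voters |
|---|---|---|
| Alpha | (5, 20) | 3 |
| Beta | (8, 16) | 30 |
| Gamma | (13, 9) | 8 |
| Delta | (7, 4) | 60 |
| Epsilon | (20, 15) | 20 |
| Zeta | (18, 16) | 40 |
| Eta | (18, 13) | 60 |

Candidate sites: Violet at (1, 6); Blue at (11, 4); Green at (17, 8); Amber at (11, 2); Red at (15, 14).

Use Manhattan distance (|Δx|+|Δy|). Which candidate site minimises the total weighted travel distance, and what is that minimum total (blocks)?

Red, total 2014 blocks

Total weighted distance at each candidate:
  Violet (1, 6): total = 4244
  Blue (11, 4): total = 2932
  Green (17, 8): total = 2382
  Amber (11, 2): total = 3374
  Red (15, 14): total = 2014
Minimum is at Red with total 2014 blocks.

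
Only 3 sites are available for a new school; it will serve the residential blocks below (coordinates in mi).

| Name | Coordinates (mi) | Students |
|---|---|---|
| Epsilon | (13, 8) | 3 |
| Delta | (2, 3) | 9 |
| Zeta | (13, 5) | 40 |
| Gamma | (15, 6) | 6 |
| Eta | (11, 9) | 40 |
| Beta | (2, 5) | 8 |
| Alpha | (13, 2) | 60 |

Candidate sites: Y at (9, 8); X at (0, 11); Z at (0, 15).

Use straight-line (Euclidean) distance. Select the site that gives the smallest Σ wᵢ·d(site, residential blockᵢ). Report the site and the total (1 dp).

Total weighted distance at each candidate:
  Y (9, 8): total = 910.4
  X (0, 11): total = 2228.3
  Z (0, 15): total = 2600.7
Minimum is at Y with total 910.4 mi.

Y, total 910.4 mi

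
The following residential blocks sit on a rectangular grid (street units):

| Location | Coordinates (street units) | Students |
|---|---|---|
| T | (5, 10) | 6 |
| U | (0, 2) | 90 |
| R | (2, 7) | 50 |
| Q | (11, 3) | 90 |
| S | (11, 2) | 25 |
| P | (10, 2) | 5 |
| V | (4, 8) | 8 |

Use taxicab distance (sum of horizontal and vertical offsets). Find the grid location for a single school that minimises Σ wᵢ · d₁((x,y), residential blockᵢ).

Manhattan distance separates: Σwᵢ(|x−xᵢ|+|y−yᵢ|) = Σwᵢ|x−xᵢ| + Σwᵢ|y−yᵢ|, so x and y are optimised independently as 1-D weighted medians.
Total weight W = 274; half = 137.
x-coordinate, sorted with cumulative weight:
  x=0 (U, w=90) cum 90
  x=2 (R, w=50) cum 140  ← median
  x=4 (V, w=8) cum 148
  x=5 (T, w=6) cum 154
  x=10 (P, w=5) cum 159
  x=11 (Q, w=90) cum 249
  x=11 (S, w=25) cum 274
⇒ x* = 2
y-coordinate, sorted with cumulative weight:
  y=2 (U, w=90) cum 90
  y=2 (S, w=25) cum 115
  y=2 (P, w=5) cum 120
  y=3 (Q, w=90) cum 210  ← median
  y=7 (R, w=50) cum 260
  y=8 (V, w=8) cum 268
  y=10 (T, w=6) cum 274
⇒ y* = 3

(2, 3)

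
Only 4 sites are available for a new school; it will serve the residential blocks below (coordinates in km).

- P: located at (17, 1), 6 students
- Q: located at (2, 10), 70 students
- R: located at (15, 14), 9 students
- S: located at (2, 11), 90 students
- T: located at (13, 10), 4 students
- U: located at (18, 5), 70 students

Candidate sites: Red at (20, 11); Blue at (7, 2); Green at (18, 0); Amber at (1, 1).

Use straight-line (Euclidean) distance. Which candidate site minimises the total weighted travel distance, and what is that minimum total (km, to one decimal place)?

Blue, total 2615.2 km

Total weighted distance at each candidate:
  Red (20, 11): total = 3468.1
  Blue (7, 2): total = 2615.2
  Green (18, 0): total = 3600.3
  Amber (1, 1): total = 3088.8
Minimum is at Blue with total 2615.2 km.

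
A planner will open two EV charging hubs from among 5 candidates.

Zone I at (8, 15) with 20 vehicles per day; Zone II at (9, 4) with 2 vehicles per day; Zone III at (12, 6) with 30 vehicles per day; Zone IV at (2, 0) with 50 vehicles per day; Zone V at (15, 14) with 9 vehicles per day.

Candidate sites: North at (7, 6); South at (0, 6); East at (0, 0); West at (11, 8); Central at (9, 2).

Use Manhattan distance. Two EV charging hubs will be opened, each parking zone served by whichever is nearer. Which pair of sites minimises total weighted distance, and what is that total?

{East, West}, total 492

Evaluate every pair (each demand assigned to the nearer of the two):
  {East, West}: total = 492
  {North, East}: total = 602
  {East, Central}: total = 756
  {South, West}: total = 792
  {West, Central}: total = 834
  {North, South}: total = 902
  {North, West}: total = 938
  {North, Central}: total = 948
  {South, East}: total = 1029
  {South, Central}: total = 1056
Best pair: {East, West} with total 492.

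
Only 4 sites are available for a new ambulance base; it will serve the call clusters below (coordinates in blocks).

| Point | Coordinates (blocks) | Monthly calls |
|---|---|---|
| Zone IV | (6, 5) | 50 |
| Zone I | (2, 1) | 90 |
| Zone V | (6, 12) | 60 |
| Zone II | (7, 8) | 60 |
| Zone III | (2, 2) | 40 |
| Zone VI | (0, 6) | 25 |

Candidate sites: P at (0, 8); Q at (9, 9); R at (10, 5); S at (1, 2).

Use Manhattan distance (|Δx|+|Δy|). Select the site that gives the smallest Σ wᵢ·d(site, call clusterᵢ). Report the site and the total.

S, total 2365 blocks

Total weighted distance at each candidate:
  P (0, 8): total = 2650
  Q (9, 9): total = 3100
  R (10, 5): total = 3015
  S (1, 2): total = 2365
Minimum is at S with total 2365 blocks.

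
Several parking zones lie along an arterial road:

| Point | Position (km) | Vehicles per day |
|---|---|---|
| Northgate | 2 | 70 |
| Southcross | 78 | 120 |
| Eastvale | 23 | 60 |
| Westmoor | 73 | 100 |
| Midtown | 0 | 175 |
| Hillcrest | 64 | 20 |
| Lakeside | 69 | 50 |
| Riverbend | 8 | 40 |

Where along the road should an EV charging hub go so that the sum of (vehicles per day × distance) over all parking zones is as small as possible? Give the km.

x = 23

For a sum of weighted absolute distances on a line, the optimum is the weighted median (not the mean). Total weight W = 635; half-weight = 317.5.
Sort by position and accumulate weight:
  km 0 (Midtown, w=175) → cum 175
  km 2 (Northgate, w=70) → cum 245
  km 8 (Riverbend, w=40) → cum 285
  km 23 (Eastvale, w=60) → cum 345  ≥ 317.5 → median here
  km 64 (Hillcrest, w=20) → cum 365
  km 69 (Lakeside, w=50) → cum 415
  km 73 (Westmoor, w=100) → cum 515
  km 78 (Southcross, w=120) → cum 635
Optimal location: km 23.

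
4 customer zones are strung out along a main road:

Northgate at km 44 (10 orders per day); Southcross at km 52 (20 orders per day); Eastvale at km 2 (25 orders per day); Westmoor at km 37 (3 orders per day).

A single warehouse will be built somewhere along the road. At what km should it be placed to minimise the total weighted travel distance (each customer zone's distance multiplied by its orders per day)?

For a sum of weighted absolute distances on a line, the optimum is the weighted median (not the mean). Total weight W = 58; half-weight = 29.
Sort by position and accumulate weight:
  km 2 (Eastvale, w=25) → cum 25
  km 37 (Westmoor, w=3) → cum 28
  km 44 (Northgate, w=10) → cum 38  ≥ 29 → median here
  km 52 (Southcross, w=20) → cum 58
Optimal location: km 44.

x = 44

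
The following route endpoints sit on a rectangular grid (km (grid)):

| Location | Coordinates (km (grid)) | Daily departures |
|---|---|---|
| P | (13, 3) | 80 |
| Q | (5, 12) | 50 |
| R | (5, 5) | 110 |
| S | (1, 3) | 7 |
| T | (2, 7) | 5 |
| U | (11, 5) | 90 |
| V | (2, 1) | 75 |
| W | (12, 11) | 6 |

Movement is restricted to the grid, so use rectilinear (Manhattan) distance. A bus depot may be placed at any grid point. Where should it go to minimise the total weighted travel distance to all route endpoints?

Manhattan distance separates: Σwᵢ(|x−xᵢ|+|y−yᵢ|) = Σwᵢ|x−xᵢ| + Σwᵢ|y−yᵢ|, so x and y are optimised independently as 1-D weighted medians.
Total weight W = 423; half = 211.5.
x-coordinate, sorted with cumulative weight:
  x=1 (S, w=7) cum 7
  x=2 (T, w=5) cum 12
  x=2 (V, w=75) cum 87
  x=5 (Q, w=50) cum 137
  x=5 (R, w=110) cum 247  ← median
  x=11 (U, w=90) cum 337
  x=12 (W, w=6) cum 343
  x=13 (P, w=80) cum 423
⇒ x* = 5
y-coordinate, sorted with cumulative weight:
  y=1 (V, w=75) cum 75
  y=3 (P, w=80) cum 155
  y=3 (S, w=7) cum 162
  y=5 (R, w=110) cum 272  ← median
  y=5 (U, w=90) cum 362
  y=7 (T, w=5) cum 367
  y=11 (W, w=6) cum 373
  y=12 (Q, w=50) cum 423
⇒ y* = 5

(5, 5)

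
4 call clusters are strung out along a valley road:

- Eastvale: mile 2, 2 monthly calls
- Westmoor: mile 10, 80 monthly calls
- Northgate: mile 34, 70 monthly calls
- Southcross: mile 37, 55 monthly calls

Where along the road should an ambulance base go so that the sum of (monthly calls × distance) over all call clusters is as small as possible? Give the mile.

x = 34

For a sum of weighted absolute distances on a line, the optimum is the weighted median (not the mean). Total weight W = 207; half-weight = 103.5.
Sort by position and accumulate weight:
  mile 2 (Eastvale, w=2) → cum 2
  mile 10 (Westmoor, w=80) → cum 82
  mile 34 (Northgate, w=70) → cum 152  ≥ 103.5 → median here
  mile 37 (Southcross, w=55) → cum 207
Optimal location: mile 34.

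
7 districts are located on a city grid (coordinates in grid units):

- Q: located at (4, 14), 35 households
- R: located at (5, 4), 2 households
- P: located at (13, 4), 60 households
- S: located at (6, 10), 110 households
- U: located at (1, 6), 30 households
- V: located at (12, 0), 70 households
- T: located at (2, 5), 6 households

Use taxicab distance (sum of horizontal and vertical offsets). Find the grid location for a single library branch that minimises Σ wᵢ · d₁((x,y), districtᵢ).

(6, 6)

Manhattan distance separates: Σwᵢ(|x−xᵢ|+|y−yᵢ|) = Σwᵢ|x−xᵢ| + Σwᵢ|y−yᵢ|, so x and y are optimised independently as 1-D weighted medians.
Total weight W = 313; half = 156.5.
x-coordinate, sorted with cumulative weight:
  x=1 (U, w=30) cum 30
  x=2 (T, w=6) cum 36
  x=4 (Q, w=35) cum 71
  x=5 (R, w=2) cum 73
  x=6 (S, w=110) cum 183  ← median
  x=12 (V, w=70) cum 253
  x=13 (P, w=60) cum 313
⇒ x* = 6
y-coordinate, sorted with cumulative weight:
  y=0 (V, w=70) cum 70
  y=4 (R, w=2) cum 72
  y=4 (P, w=60) cum 132
  y=5 (T, w=6) cum 138
  y=6 (U, w=30) cum 168  ← median
  y=10 (S, w=110) cum 278
  y=14 (Q, w=35) cum 313
⇒ y* = 6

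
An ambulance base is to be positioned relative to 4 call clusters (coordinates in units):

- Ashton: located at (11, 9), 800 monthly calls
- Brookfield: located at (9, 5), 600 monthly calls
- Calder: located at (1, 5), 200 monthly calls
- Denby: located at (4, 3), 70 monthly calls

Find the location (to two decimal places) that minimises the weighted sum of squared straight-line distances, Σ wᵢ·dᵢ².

The minimiser of Σwᵢ‖p−pᵢ‖² is the weighted centroid p* = (Σwᵢpᵢ)/(Σwᵢ).
Σwᵢ = 1670.
Σwᵢxᵢ = 800·11 + 600·9 + 200·1 + 70·4 = 14680.
Σwᵢyᵢ = 800·9 + 600·5 + 200·5 + 70·3 = 11410.
x* = 14680/1670 = 8.79, y* = 11410/1670 = 6.83.

(8.79, 6.83)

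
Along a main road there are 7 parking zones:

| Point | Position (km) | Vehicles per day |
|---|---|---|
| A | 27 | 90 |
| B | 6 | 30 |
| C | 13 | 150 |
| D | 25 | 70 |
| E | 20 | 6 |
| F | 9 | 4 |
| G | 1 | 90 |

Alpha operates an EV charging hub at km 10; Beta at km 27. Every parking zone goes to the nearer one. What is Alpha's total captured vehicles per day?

The indifferent point is the midpoint (10+27)/2 = 18.5; parking zones left of it (closer to Alpha at 10) go to Alpha, those right go to Beta.
  G at 1 (w=90) → Alpha
  B at 6 (w=30) → Alpha
  F at 9 (w=4) → Alpha
  C at 13 (w=150) → Alpha
  E at 20 (w=6) → Beta
  D at 25 (w=70) → Beta
  A at 27 (w=90) → Beta
Alpha captures 274; Beta captures 166.

274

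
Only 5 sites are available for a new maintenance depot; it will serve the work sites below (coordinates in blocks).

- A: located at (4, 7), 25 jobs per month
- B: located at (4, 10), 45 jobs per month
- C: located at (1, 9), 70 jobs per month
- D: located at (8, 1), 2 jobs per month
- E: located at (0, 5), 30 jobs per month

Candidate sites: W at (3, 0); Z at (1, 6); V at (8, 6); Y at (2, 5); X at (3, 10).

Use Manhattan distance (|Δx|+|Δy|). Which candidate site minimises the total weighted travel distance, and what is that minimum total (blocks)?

Total weighted distance at each candidate:
  W (3, 0): total = 1717
  Z (1, 6): total = 709
  V (8, 6): total = 1465
  Y (2, 5): total = 845
  X (3, 10): total = 623
Minimum is at X with total 623 blocks.

X, total 623 blocks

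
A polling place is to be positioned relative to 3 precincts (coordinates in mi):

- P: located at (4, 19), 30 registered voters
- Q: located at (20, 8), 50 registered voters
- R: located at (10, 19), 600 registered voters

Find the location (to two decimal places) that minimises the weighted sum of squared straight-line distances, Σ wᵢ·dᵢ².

(10.47, 18.19)

The minimiser of Σwᵢ‖p−pᵢ‖² is the weighted centroid p* = (Σwᵢpᵢ)/(Σwᵢ).
Σwᵢ = 680.
Σwᵢxᵢ = 30·4 + 50·20 + 600·10 = 7120.
Σwᵢyᵢ = 30·19 + 50·8 + 600·19 = 12370.
x* = 7120/680 = 10.47, y* = 12370/680 = 18.19.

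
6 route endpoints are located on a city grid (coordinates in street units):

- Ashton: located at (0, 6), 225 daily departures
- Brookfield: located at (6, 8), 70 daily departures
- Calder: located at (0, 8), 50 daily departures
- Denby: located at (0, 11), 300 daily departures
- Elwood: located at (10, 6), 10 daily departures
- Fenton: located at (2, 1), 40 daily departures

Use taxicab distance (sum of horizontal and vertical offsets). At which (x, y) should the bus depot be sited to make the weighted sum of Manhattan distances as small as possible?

(0, 8)

Manhattan distance separates: Σwᵢ(|x−xᵢ|+|y−yᵢ|) = Σwᵢ|x−xᵢ| + Σwᵢ|y−yᵢ|, so x and y are optimised independently as 1-D weighted medians.
Total weight W = 695; half = 347.5.
x-coordinate, sorted with cumulative weight:
  x=0 (Ashton, w=225) cum 225
  x=0 (Calder, w=50) cum 275
  x=0 (Denby, w=300) cum 575  ← median
  x=2 (Fenton, w=40) cum 615
  x=6 (Brookfield, w=70) cum 685
  x=10 (Elwood, w=10) cum 695
⇒ x* = 0
y-coordinate, sorted with cumulative weight:
  y=1 (Fenton, w=40) cum 40
  y=6 (Ashton, w=225) cum 265
  y=6 (Elwood, w=10) cum 275
  y=8 (Brookfield, w=70) cum 345
  y=8 (Calder, w=50) cum 395  ← median
  y=11 (Denby, w=300) cum 695
⇒ y* = 8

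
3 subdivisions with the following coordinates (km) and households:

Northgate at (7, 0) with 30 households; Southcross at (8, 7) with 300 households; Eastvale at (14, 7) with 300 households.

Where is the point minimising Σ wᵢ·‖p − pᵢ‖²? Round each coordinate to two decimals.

The minimiser of Σwᵢ‖p−pᵢ‖² is the weighted centroid p* = (Σwᵢpᵢ)/(Σwᵢ).
Σwᵢ = 630.
Σwᵢxᵢ = 30·7 + 300·8 + 300·14 = 6810.
Σwᵢyᵢ = 30·0 + 300·7 + 300·7 = 4200.
x* = 6810/630 = 10.81, y* = 4200/630 = 6.67.

(10.81, 6.67)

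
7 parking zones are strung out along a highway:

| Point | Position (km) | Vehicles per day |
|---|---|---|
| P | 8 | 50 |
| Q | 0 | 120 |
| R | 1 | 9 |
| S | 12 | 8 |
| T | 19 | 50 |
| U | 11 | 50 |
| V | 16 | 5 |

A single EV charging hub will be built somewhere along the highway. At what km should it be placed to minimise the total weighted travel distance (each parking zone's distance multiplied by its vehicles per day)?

x = 8

For a sum of weighted absolute distances on a line, the optimum is the weighted median (not the mean). Total weight W = 292; half-weight = 146.
Sort by position and accumulate weight:
  km 0 (Q, w=120) → cum 120
  km 1 (R, w=9) → cum 129
  km 8 (P, w=50) → cum 179  ≥ 146 → median here
  km 11 (U, w=50) → cum 229
  km 12 (S, w=8) → cum 237
  km 16 (V, w=5) → cum 242
  km 19 (T, w=50) → cum 292
Optimal location: km 8.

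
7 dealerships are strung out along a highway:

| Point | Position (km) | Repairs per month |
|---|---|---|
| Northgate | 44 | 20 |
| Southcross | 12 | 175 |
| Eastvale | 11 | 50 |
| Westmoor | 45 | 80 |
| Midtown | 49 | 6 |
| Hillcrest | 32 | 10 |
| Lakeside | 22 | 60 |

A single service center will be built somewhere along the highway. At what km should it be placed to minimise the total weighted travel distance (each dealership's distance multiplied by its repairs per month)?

x = 12

For a sum of weighted absolute distances on a line, the optimum is the weighted median (not the mean). Total weight W = 401; half-weight = 200.5.
Sort by position and accumulate weight:
  km 11 (Eastvale, w=50) → cum 50
  km 12 (Southcross, w=175) → cum 225  ≥ 200.5 → median here
  km 22 (Lakeside, w=60) → cum 285
  km 32 (Hillcrest, w=10) → cum 295
  km 44 (Northgate, w=20) → cum 315
  km 45 (Westmoor, w=80) → cum 395
  km 49 (Midtown, w=6) → cum 401
Optimal location: km 12.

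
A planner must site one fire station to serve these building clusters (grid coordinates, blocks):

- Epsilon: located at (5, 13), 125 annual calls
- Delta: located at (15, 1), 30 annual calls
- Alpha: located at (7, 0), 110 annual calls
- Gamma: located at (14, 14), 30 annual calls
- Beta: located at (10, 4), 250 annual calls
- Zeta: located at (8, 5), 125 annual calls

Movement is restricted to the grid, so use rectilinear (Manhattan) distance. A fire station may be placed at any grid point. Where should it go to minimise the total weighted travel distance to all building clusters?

Manhattan distance separates: Σwᵢ(|x−xᵢ|+|y−yᵢ|) = Σwᵢ|x−xᵢ| + Σwᵢ|y−yᵢ|, so x and y are optimised independently as 1-D weighted medians.
Total weight W = 670; half = 335.
x-coordinate, sorted with cumulative weight:
  x=5 (Epsilon, w=125) cum 125
  x=7 (Alpha, w=110) cum 235
  x=8 (Zeta, w=125) cum 360  ← median
  x=10 (Beta, w=250) cum 610
  x=14 (Gamma, w=30) cum 640
  x=15 (Delta, w=30) cum 670
⇒ x* = 8
y-coordinate, sorted with cumulative weight:
  y=0 (Alpha, w=110) cum 110
  y=1 (Delta, w=30) cum 140
  y=4 (Beta, w=250) cum 390  ← median
  y=5 (Zeta, w=125) cum 515
  y=13 (Epsilon, w=125) cum 640
  y=14 (Gamma, w=30) cum 670
⇒ y* = 4

(8, 4)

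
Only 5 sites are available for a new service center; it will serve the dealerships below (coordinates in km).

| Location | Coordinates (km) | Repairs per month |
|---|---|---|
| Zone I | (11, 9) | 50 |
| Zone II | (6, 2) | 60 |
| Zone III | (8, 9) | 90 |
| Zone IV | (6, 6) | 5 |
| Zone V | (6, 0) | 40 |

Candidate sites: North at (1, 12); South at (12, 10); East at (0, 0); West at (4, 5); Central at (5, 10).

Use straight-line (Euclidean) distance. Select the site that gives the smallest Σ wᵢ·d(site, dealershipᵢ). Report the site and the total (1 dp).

Total weighted distance at each candidate:
  North (1, 12): total = 2437.3
  South (12, 10): total = 1544.3
  East (0, 0): total = 2456.3
  West (4, 5): total = 1355.1
  Central (5, 10): total = 1495.1
Minimum is at West with total 1355.1 km.

West, total 1355.1 km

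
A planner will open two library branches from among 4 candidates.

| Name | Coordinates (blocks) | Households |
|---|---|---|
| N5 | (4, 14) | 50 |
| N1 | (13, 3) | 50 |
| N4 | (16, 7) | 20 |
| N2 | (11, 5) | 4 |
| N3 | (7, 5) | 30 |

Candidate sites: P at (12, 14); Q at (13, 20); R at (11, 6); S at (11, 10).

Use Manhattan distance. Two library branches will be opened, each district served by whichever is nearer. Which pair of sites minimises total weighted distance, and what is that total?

{P, R}, total 924

Evaluate every pair (each demand assigned to the nearer of the two):
  {P, R}: total = 924
  {R, S}: total = 1074
  {Q, R}: total = 1274
  {P, S}: total = 1300
  {Q, S}: total = 1450
  {P, Q}: total = 1680
Best pair: {P, R} with total 924.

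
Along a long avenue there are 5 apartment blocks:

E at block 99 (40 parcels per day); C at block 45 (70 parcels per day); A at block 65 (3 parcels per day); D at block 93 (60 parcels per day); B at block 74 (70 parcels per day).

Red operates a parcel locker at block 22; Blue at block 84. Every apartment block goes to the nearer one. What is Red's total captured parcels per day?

70

The indifferent point is the midpoint (22+84)/2 = 53; apartment blocks left of it (closer to Red at 22) go to Red, those right go to Blue.
  C at 45 (w=70) → Red
  A at 65 (w=3) → Blue
  B at 74 (w=70) → Blue
  D at 93 (w=60) → Blue
  E at 99 (w=40) → Blue
Red captures 70; Blue captures 173.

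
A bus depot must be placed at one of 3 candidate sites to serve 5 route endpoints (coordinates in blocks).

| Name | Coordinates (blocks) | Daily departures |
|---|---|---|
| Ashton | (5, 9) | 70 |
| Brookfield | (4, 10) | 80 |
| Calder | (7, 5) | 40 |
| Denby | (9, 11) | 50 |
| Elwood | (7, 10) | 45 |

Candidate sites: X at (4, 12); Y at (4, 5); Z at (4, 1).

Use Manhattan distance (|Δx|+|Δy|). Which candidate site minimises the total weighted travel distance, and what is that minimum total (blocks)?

X, total 1365 blocks

Total weighted distance at each candidate:
  X (4, 12): total = 1365
  Y (4, 5): total = 1780
  Z (4, 1): total = 2920
Minimum is at X with total 1365 blocks.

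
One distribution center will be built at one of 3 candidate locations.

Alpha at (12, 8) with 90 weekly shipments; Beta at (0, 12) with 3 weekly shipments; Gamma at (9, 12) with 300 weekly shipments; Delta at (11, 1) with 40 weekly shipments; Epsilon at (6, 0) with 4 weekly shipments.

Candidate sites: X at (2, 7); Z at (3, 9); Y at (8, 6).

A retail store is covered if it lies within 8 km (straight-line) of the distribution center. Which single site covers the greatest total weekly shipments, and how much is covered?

Coverage radius r = 8 km; a point is covered iff (Δx)²+(Δy)² ≤ 8² = 64.
  X (2, 7): covers {Beta} → 3
  Z (3, 9): covers {Beta, Gamma} → 303
  Y (8, 6): covers {Alpha, Gamma, Delta, Epsilon} → 434
Maximum coverage at Y: 434 weekly shipments.

Y, covering 434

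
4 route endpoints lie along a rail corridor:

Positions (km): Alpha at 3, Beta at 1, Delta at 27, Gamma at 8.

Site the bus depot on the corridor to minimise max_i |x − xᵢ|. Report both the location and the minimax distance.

location 14, max distance 13

The 1-center on a line is the midpoint of the two extreme points: leftmost at 1, rightmost at 27.
Optimal location = (1 + 27)/2 = 14; maximum distance = (27 − 1)/2 = 13.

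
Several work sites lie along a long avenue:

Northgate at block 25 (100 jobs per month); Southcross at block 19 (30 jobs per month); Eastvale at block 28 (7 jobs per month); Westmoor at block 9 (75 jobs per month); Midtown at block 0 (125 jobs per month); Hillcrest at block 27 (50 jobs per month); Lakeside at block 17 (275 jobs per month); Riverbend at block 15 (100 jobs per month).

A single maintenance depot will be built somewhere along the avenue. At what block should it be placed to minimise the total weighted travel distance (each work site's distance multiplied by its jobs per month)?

For a sum of weighted absolute distances on a line, the optimum is the weighted median (not the mean). Total weight W = 762; half-weight = 381.
Sort by position and accumulate weight:
  block 0 (Midtown, w=125) → cum 125
  block 9 (Westmoor, w=75) → cum 200
  block 15 (Riverbend, w=100) → cum 300
  block 17 (Lakeside, w=275) → cum 575  ≥ 381 → median here
  block 19 (Southcross, w=30) → cum 605
  block 25 (Northgate, w=100) → cum 705
  block 27 (Hillcrest, w=50) → cum 755
  block 28 (Eastvale, w=7) → cum 762
Optimal location: block 17.

x = 17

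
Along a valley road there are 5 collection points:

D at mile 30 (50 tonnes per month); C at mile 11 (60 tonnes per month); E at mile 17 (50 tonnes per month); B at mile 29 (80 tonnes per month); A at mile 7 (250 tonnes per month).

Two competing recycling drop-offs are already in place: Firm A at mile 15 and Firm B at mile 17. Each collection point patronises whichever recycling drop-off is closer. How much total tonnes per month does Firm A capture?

The indifferent point is the midpoint (15+17)/2 = 16; collection points left of it (closer to Firm A at 15) go to Firm A, those right go to Firm B.
  A at 7 (w=250) → Firm A
  C at 11 (w=60) → Firm A
  E at 17 (w=50) → Firm B
  B at 29 (w=80) → Firm B
  D at 30 (w=50) → Firm B
Firm A captures 310; Firm B captures 180.

310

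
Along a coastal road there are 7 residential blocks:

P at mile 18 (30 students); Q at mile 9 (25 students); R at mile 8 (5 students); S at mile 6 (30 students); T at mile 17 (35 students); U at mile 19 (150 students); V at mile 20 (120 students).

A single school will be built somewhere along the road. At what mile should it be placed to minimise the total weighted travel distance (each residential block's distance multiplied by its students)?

x = 19

For a sum of weighted absolute distances on a line, the optimum is the weighted median (not the mean). Total weight W = 395; half-weight = 197.5.
Sort by position and accumulate weight:
  mile 6 (S, w=30) → cum 30
  mile 8 (R, w=5) → cum 35
  mile 9 (Q, w=25) → cum 60
  mile 17 (T, w=35) → cum 95
  mile 18 (P, w=30) → cum 125
  mile 19 (U, w=150) → cum 275  ≥ 197.5 → median here
  mile 20 (V, w=120) → cum 395
Optimal location: mile 19.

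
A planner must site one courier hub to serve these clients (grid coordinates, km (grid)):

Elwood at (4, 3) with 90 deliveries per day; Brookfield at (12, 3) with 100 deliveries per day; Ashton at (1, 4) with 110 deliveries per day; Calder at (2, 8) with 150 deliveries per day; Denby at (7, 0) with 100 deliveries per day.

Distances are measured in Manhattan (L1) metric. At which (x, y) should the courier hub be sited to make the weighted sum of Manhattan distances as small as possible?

Manhattan distance separates: Σwᵢ(|x−xᵢ|+|y−yᵢ|) = Σwᵢ|x−xᵢ| + Σwᵢ|y−yᵢ|, so x and y are optimised independently as 1-D weighted medians.
Total weight W = 550; half = 275.
x-coordinate, sorted with cumulative weight:
  x=1 (Ashton, w=110) cum 110
  x=2 (Calder, w=150) cum 260
  x=4 (Elwood, w=90) cum 350  ← median
  x=7 (Denby, w=100) cum 450
  x=12 (Brookfield, w=100) cum 550
⇒ x* = 4
y-coordinate, sorted with cumulative weight:
  y=0 (Denby, w=100) cum 100
  y=3 (Elwood, w=90) cum 190
  y=3 (Brookfield, w=100) cum 290  ← median
  y=4 (Ashton, w=110) cum 400
  y=8 (Calder, w=150) cum 550
⇒ y* = 3

(4, 3)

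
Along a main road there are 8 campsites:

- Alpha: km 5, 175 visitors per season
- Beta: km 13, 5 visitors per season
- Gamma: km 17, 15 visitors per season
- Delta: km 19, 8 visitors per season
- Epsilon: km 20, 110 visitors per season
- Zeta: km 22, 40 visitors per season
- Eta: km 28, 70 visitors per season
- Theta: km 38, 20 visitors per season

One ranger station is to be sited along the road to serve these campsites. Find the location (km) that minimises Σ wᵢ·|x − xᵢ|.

x = 20

For a sum of weighted absolute distances on a line, the optimum is the weighted median (not the mean). Total weight W = 443; half-weight = 221.5.
Sort by position and accumulate weight:
  km 5 (Alpha, w=175) → cum 175
  km 13 (Beta, w=5) → cum 180
  km 17 (Gamma, w=15) → cum 195
  km 19 (Delta, w=8) → cum 203
  km 20 (Epsilon, w=110) → cum 313  ≥ 221.5 → median here
  km 22 (Zeta, w=40) → cum 353
  km 28 (Eta, w=70) → cum 423
  km 38 (Theta, w=20) → cum 443
Optimal location: km 20.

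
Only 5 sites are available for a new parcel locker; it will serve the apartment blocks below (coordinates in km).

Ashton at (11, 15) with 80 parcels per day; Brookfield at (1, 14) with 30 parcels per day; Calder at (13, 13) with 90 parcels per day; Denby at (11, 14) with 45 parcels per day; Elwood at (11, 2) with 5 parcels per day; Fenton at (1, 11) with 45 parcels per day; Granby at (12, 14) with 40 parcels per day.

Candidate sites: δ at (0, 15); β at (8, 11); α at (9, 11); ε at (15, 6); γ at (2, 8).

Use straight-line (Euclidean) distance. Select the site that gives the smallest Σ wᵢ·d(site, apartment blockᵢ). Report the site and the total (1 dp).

α, total 1754.6 km

Total weighted distance at each candidate:
  δ (0, 15): total = 3355.6
  β (8, 11): total = 1866.5
  α (9, 11): total = 1754.6
  ε (15, 6): total = 3368.4
  γ (2, 8): total = 3331.7
Minimum is at α with total 1754.6 km.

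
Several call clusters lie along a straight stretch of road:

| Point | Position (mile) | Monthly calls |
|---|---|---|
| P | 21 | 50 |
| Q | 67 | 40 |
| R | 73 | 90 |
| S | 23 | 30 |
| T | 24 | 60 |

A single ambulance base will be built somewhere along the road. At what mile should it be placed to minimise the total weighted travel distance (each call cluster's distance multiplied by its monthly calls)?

x = 24

For a sum of weighted absolute distances on a line, the optimum is the weighted median (not the mean). Total weight W = 270; half-weight = 135.
Sort by position and accumulate weight:
  mile 21 (P, w=50) → cum 50
  mile 23 (S, w=30) → cum 80
  mile 24 (T, w=60) → cum 140  ≥ 135 → median here
  mile 67 (Q, w=40) → cum 180
  mile 73 (R, w=90) → cum 270
Optimal location: mile 24.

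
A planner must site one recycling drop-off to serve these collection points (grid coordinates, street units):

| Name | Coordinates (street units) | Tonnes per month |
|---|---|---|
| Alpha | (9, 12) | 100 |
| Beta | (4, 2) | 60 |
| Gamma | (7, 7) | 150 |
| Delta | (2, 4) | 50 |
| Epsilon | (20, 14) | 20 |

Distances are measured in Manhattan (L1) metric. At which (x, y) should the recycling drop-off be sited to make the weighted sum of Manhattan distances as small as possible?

Manhattan distance separates: Σwᵢ(|x−xᵢ|+|y−yᵢ|) = Σwᵢ|x−xᵢ| + Σwᵢ|y−yᵢ|, so x and y are optimised independently as 1-D weighted medians.
Total weight W = 380; half = 190.
x-coordinate, sorted with cumulative weight:
  x=2 (Delta, w=50) cum 50
  x=4 (Beta, w=60) cum 110
  x=7 (Gamma, w=150) cum 260  ← median
  x=9 (Alpha, w=100) cum 360
  x=20 (Epsilon, w=20) cum 380
⇒ x* = 7
y-coordinate, sorted with cumulative weight:
  y=2 (Beta, w=60) cum 60
  y=4 (Delta, w=50) cum 110
  y=7 (Gamma, w=150) cum 260  ← median
  y=12 (Alpha, w=100) cum 360
  y=14 (Epsilon, w=20) cum 380
⇒ y* = 7

(7, 7)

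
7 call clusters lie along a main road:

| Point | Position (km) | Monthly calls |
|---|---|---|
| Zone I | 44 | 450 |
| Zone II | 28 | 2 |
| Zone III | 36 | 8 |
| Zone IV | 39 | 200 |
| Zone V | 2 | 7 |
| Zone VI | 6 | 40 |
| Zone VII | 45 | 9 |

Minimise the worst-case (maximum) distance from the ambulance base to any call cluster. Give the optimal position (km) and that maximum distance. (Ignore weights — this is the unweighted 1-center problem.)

location 23.5, max distance 21.5

The 1-center on a line is the midpoint of the two extreme points: leftmost at 2, rightmost at 45.
Optimal location = (2 + 45)/2 = 23.5; maximum distance = (45 − 2)/2 = 21.5.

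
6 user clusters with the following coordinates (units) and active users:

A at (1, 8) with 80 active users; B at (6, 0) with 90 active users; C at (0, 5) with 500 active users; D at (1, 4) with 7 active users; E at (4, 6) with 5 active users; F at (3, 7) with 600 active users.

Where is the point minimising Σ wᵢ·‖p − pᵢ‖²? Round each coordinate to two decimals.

The minimiser of Σwᵢ‖p−pᵢ‖² is the weighted centroid p* = (Σwᵢpᵢ)/(Σwᵢ).
Σwᵢ = 1282.
Σwᵢxᵢ = 80·1 + 90·6 + 500·0 + 7·1 + 5·4 + 600·3 = 2447.
Σwᵢyᵢ = 80·8 + 90·0 + 500·5 + 7·4 + 5·6 + 600·7 = 7398.
x* = 2447/1282 = 1.91, y* = 7398/1282 = 5.77.

(1.91, 5.77)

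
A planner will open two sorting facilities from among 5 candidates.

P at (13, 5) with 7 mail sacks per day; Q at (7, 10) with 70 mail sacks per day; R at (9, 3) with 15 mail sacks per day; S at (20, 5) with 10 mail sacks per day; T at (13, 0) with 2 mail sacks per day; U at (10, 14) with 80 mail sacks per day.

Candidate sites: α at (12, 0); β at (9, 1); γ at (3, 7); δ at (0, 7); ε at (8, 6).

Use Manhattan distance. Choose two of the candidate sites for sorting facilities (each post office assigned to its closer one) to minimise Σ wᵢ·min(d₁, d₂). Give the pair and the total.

Evaluate every pair (each demand assigned to the nearer of the two):
  {β, ε}: total = 1362
  {α, ε}: total = 1384
  {γ, ε}: total = 1404
  {δ, ε}: total = 1404
  {β, γ}: total = 1856
  {α, γ}: total = 1874
  {β, δ}: total = 2066
  {γ, δ}: total = 2068
  {α, β}: total = 2094
  {α, δ}: total = 2244
Best pair: {β, ε} with total 1362.

{β, ε}, total 1362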